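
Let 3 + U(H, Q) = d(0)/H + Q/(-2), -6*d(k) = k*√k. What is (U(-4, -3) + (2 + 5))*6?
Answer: 33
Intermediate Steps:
d(k) = -k^(3/2)/6 (d(k) = -k*√k/6 = -k^(3/2)/6)
U(H, Q) = -3 - Q/2 (U(H, Q) = -3 + ((-0^(3/2)/6)/H + Q/(-2)) = -3 + ((-⅙*0)/H + Q*(-½)) = -3 + (0/H - Q/2) = -3 + (0 - Q/2) = -3 - Q/2)
(U(-4, -3) + (2 + 5))*6 = ((-3 - ½*(-3)) + (2 + 5))*6 = ((-3 + 3/2) + 7)*6 = (-3/2 + 7)*6 = (11/2)*6 = 33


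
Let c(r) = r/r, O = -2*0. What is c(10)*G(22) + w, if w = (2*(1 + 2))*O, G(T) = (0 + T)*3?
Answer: 66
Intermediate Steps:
G(T) = 3*T (G(T) = T*3 = 3*T)
O = 0
w = 0 (w = (2*(1 + 2))*0 = (2*3)*0 = 6*0 = 0)
c(r) = 1
c(10)*G(22) + w = 1*(3*22) + 0 = 1*66 + 0 = 66 + 0 = 66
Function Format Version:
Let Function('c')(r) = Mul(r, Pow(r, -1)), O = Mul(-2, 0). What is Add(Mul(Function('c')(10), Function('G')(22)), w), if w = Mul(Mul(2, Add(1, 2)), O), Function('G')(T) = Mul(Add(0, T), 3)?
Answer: 66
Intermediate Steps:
Function('G')(T) = Mul(3, T) (Function('G')(T) = Mul(T, 3) = Mul(3, T))
O = 0
w = 0 (w = Mul(Mul(2, Add(1, 2)), 0) = Mul(Mul(2, 3), 0) = Mul(6, 0) = 0)
Function('c')(r) = 1
Add(Mul(Function('c')(10), Function('G')(22)), w) = Add(Mul(1, Mul(3, 22)), 0) = Add(Mul(1, 66), 0) = Add(66, 0) = 66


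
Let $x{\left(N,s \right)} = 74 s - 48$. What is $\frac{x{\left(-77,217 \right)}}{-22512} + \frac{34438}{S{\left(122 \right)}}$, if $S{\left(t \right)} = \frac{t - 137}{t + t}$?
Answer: $- \frac{31527615769}{56280} \approx -5.6019 \cdot 10^{5}$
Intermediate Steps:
$x{\left(N,s \right)} = -48 + 74 s$
$S{\left(t \right)} = \frac{-137 + t}{2 t}$
$\frac{x{\left(-77,217 \right)}}{-22512} + \frac{34438}{S{\left(122 \right)}} = \frac{-48 + 74 \cdot 217}{-22512} + \frac{34438}{\frac{1}{2} \cdot \frac{1}{122} \left(-137 + 122\right)} = \left(-48 + 16058\right) \left(- \frac{1}{22512}\right) + \frac{34438}{\frac{1}{2} \cdot \frac{1}{122} \left(-15\right)} = 16010 \left(- \frac{1}{22512}\right) + \frac{34438}{- \frac{15}{244}} = - \frac{8005}{11256} + 34438 \left(- \frac{244}{15}\right) = - \frac{8005}{11256} - \frac{8402872}{15} = - \frac{31527615769}{56280}$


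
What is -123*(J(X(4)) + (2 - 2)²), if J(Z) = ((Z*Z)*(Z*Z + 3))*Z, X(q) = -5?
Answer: 430500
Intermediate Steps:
J(Z) = Z³*(3 + Z²) (J(Z) = (Z²*(Z² + 3))*Z = (Z²*(3 + Z²))*Z = Z³*(3 + Z²))
-123*(J(X(4)) + (2 - 2)²) = -123*((-5)³*(3 + (-5)²) + (2 - 2)²) = -123*(-125*(3 + 25) + 0²) = -123*(-125*28 + 0) = -123*(-3500 + 0) = -123*(-3500) = 430500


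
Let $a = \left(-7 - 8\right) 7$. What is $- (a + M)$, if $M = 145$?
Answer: $-40$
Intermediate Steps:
$a = -105$ ($a = \left(-15\right) 7 = -105$)
$- (a + M) = - (-105 + 145) = \left(-1\right) 40 = -40$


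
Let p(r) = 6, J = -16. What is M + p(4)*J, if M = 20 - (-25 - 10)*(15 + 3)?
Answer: 554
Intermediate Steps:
M = 650 (M = 20 - (-35)*18 = 20 - 1*(-630) = 20 + 630 = 650)
M + p(4)*J = 650 + 6*(-16) = 650 - 96 = 554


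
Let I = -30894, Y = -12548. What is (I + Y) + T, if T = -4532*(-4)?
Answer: -25314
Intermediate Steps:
T = 18128
(I + Y) + T = (-30894 - 12548) + 18128 = -43442 + 18128 = -25314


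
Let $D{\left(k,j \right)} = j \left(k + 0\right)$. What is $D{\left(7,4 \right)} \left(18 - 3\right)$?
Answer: $420$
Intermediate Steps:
$D{\left(k,j \right)} = j k$
$D{\left(7,4 \right)} \left(18 - 3\right) = 4 \cdot 7 \left(18 - 3\right) = 28 \cdot 15 = 420$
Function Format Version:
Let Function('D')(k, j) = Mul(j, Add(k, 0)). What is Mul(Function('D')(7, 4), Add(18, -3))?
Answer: 420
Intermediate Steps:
Function('D')(k, j) = Mul(j, k)
Mul(Function('D')(7, 4), Add(18, -3)) = Mul(Mul(4, 7), Add(18, -3)) = Mul(28, 15) = 420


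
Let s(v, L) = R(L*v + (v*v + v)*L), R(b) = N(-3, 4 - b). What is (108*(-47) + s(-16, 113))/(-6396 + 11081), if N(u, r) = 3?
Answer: -5073/4685 ≈ -1.0828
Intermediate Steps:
R(b) = 3
s(v, L) = 3
(108*(-47) + s(-16, 113))/(-6396 + 11081) = (108*(-47) + 3)/(-6396 + 11081) = (-5076 + 3)/4685 = -5073*1/4685 = -5073/4685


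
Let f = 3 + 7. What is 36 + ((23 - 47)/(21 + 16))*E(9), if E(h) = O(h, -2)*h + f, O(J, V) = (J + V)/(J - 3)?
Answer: 840/37 ≈ 22.703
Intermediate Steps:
O(J, V) = (J + V)/(-3 + J)
f = 10
E(h) = 10 + h*(-2 + h)/(-3 + h) (E(h) = ((h - 2)/(-3 + h))*h + 10 = ((-2 + h)/(-3 + h))*h + 10 = h*(-2 + h)/(-3 + h) + 10 = 10 + h*(-2 + h)/(-3 + h))
36 + ((23 - 47)/(21 + 16))*E(9) = 36 + ((23 - 47)/(21 + 16))*((-30 + 9**2 + 8*9)/(-3 + 9)) = 36 + (-24/37)*((-30 + 81 + 72)/6) = 36 + (-24*1/37)*((1/6)*123) = 36 - 24/37*41/2 = 36 - 492/37 = 840/37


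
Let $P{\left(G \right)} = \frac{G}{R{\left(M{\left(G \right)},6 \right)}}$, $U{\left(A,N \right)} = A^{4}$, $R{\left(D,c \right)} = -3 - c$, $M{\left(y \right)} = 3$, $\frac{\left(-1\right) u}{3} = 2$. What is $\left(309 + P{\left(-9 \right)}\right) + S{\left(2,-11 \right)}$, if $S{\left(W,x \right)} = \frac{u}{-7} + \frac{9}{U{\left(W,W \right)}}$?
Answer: $\frac{34879}{112} \approx 311.42$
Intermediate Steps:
$u = -6$ ($u = \left(-3\right) 2 = -6$)
$P{\left(G \right)} = - \frac{G}{9}$ ($P{\left(G \right)} = \frac{G}{-3 - 6} = \frac{G}{-9} = G \left(- \frac{1}{9}\right) = - \frac{G}{9}$)
$S{\left(W,x \right)} = \frac{6}{7} + \frac{9}{W^{4}}$ ($S{\left(W,x \right)} = - \frac{6}{-7} + \frac{9}{W^{4}} = \left(-6\right) \left(- \frac{1}{7}\right) + \frac{9}{W^{4}} = \frac{6}{7} + \frac{9}{W^{4}}$)
$\left(309 + P{\left(-9 \right)}\right) + S{\left(2,-11 \right)} = \left(309 - -1\right) + \left(\frac{6}{7} + \frac{9}{16}\right) = \left(309 + 1\right) + \left(\frac{6}{7} + 9 \cdot \frac{1}{16}\right) = 310 + \left(\frac{6}{7} + \frac{9}{16}\right) = 310 + \frac{159}{112} = \frac{34879}{112}$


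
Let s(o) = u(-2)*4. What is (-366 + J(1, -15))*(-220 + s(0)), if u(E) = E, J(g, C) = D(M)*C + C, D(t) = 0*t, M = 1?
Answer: 86868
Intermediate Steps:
D(t) = 0
J(g, C) = C (J(g, C) = 0*C + C = 0 + C = C)
s(o) = -8 (s(o) = -2*4 = -8)
(-366 + J(1, -15))*(-220 + s(0)) = (-366 - 15)*(-220 - 8) = -381*(-228) = 86868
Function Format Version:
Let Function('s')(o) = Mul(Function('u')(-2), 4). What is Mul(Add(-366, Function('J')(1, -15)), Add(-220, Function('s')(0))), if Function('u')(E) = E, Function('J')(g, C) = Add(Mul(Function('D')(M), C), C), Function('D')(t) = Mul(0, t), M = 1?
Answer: 86868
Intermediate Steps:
Function('D')(t) = 0
Function('J')(g, C) = C (Function('J')(g, C) = Add(Mul(0, C), C) = Add(0, C) = C)
Function('s')(o) = -8 (Function('s')(o) = Mul(-2, 4) = -8)
Mul(Add(-366, Function('J')(1, -15)), Add(-220, Function('s')(0))) = Mul(Add(-366, -15), Add(-220, -8)) = Mul(-381, -228) = 86868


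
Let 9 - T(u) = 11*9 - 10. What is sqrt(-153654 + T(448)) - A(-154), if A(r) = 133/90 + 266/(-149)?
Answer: 4123/13410 + I*sqrt(153734) ≈ 0.30746 + 392.09*I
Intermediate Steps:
A(r) = -4123/13410 (A(r) = 133*(1/90) + 266*(-1/149) = 133/90 - 266/149 = -4123/13410)
T(u) = -80 (T(u) = 9 - (11*9 - 10) = 9 - (99 - 10) = 9 - 1*89 = 9 - 89 = -80)
sqrt(-153654 + T(448)) - A(-154) = sqrt(-153654 - 80) - 1*(-4123/13410) = sqrt(-153734) + 4123/13410 = I*sqrt(153734) + 4123/13410 = 4123/13410 + I*sqrt(153734)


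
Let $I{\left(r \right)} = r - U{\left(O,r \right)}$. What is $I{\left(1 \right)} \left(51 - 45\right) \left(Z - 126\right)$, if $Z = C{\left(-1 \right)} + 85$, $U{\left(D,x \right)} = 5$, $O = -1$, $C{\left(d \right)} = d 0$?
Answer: $984$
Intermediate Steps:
$C{\left(d \right)} = 0$
$I{\left(r \right)} = -5 + r$ ($I{\left(r \right)} = r - 5 = -5 + r$)
$Z = 85$ ($Z = 0 + 85 = 85$)
$I{\left(1 \right)} \left(51 - 45\right) \left(Z - 126\right) = \left(-5 + 1\right) \left(51 - 45\right) \left(85 - 126\right) = - 4 \cdot 6 \left(-41\right) = \left(-4\right) \left(-246\right) = 984$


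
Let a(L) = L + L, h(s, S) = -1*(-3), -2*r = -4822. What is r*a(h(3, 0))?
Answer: 14466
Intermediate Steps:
r = 2411 (r = -½*(-4822) = 2411)
h(s, S) = 3
a(L) = 2*L
r*a(h(3, 0)) = 2411*(2*3) = 2411*6 = 14466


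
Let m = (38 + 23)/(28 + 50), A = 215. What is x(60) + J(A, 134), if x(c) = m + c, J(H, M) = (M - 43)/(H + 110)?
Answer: 119071/1950 ≈ 61.062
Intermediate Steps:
m = 61/78 ≈ 0.78205
J(H, M) = (-43 + M)/(110 + H)
x(c) = 61/78 + c
x(60) + J(A, 134) = (61/78 + 60) + (-43 + 134)/(110 + 215) = 4741/78 + 91/325 = 4741/78 + (1/325)*91 = 4741/78 + 7/25 = 119071/1950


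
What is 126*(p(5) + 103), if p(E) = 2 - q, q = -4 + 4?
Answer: 13230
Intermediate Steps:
q = 0
p(E) = 2 (p(E) = 2 - 1*0 = 2 + 0 = 2)
126*(p(5) + 103) = 126*(2 + 103) = 126*105 = 13230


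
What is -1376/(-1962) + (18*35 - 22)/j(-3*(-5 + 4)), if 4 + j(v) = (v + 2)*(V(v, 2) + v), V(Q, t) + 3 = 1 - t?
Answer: -65584/981 ≈ -66.854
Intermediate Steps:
V(Q, t) = -2 - t (V(Q, t) = -3 + (1 - t) = -2 - t)
j(v) = -4 + (-4 + v)*(2 + v) (j(v) = -4 + (v + 2)*((-2 - 1*2) + v) = -4 + (2 + v)*((-2 - 2) + v) = -4 + (2 + v)*(-4 + v) = -4 + (-4 + v)*(2 + v))
-1376/(-1962) + (18*35 - 22)/j(-3*(-5 + 4)) = -1376/(-1962) + (18*35 - 22)/(-12 + (-3*(-5 + 4))² - (-6)*(-5 + 4)) = -1376*(-1/1962) + (630 - 22)/(-12 + (-3*(-1))² - (-6)*(-1)) = 688/981 + 608/(-12 + 3² - 2*3) = 688/981 + 608/(-12 + 9 - 6) = 688/981 + 608/(-9) = 688/981 + 608*(-⅑) = 688/981 - 608/9 = -65584/981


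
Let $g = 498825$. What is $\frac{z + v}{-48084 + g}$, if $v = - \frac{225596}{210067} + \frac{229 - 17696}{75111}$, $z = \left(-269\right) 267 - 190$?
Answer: $- \frac{1136266387897126}{7111945848395817} \approx -0.15977$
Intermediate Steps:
$z = -72013$ ($z = -71823 - 190 = -72013$)
$v = - \frac{20613981445}{15778342437}$ ($v = \left(-225596\right) \frac{1}{210067} + \left(229 - 17696\right) \frac{1}{75111} = - \frac{225596}{210067} - \frac{17467}{75111} = - \frac{20613981445}{15778342437} \approx -1.3065$)
$\frac{z + v}{-48084 + g} = \frac{-72013 - \frac{20613981445}{15778342437}}{-48084 + 498825} = - \frac{1136266387897126}{15778342437 \cdot 450741} = \left(- \frac{1136266387897126}{15778342437}\right) \frac{1}{450741} = - \frac{1136266387897126}{7111945848395817}$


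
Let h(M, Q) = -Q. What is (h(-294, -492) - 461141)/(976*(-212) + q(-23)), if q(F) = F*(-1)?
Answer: 460649/206889 ≈ 2.2266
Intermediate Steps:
q(F) = -F
(h(-294, -492) - 461141)/(976*(-212) + q(-23)) = (-1*(-492) - 461141)/(976*(-212) - 1*(-23)) = (492 - 461141)/(-206912 + 23) = -460649/(-206889) = -460649*(-1/206889) = 460649/206889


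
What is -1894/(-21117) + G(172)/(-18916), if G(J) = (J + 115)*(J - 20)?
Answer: -221345276/99862293 ≈ -2.2165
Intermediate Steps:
G(J) = (-20 + J)*(115 + J) (G(J) = (115 + J)*(-20 + J) = (-20 + J)*(115 + J))
-1894/(-21117) + G(172)/(-18916) = -1894/(-21117) + (-2300 + 172² + 95*172)/(-18916) = -1894*(-1/21117) + (-2300 + 29584 + 16340)*(-1/18916) = 1894/21117 + 43624*(-1/18916) = 1894/21117 - 10906/4729 = -221345276/99862293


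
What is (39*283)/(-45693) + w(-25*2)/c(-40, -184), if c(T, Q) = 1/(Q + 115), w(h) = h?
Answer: 52543271/15231 ≈ 3449.8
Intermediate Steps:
c(T, Q) = 1/(115 + Q)
(39*283)/(-45693) + w(-25*2)/c(-40, -184) = (39*283)/(-45693) + (-25*2)/(1/(115 - 184)) = 11037*(-1/45693) - 50/(1/(-69)) = -3679/15231 - 50/(-1/69) = -3679/15231 - 50*(-69) = -3679/15231 + 3450 = 52543271/15231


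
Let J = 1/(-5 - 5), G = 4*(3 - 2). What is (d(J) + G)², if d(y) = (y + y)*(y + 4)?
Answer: 25921/2500 ≈ 10.368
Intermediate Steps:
G = 4 (G = 4*1 = 4)
J = -⅒ (J = 1/(-10) = -⅒ ≈ -0.10000)
d(y) = 2*y*(4 + y) (d(y) = (2*y)*(4 + y) = 2*y*(4 + y))
(d(J) + G)² = (2*(-⅒)*(4 - ⅒) + 4)² = (2*(-⅒)*(39/10) + 4)² = (-39/50 + 4)² = (161/50)² = 25921/2500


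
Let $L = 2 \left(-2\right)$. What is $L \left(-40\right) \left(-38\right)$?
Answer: $-6080$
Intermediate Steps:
$L = -4$
$L \left(-40\right) \left(-38\right) = \left(-4\right) \left(-40\right) \left(-38\right) = 160 \left(-38\right) = -6080$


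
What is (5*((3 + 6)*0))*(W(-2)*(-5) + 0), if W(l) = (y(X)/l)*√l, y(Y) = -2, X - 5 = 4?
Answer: 0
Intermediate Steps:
X = 9 (X = 5 + 4 = 9)
W(l) = -2/√l (W(l) = (-2/l)*√l = -2/√l)
(5*((3 + 6)*0))*(W(-2)*(-5) + 0) = (5*((3 + 6)*0))*(-(-1)*I*√2*(-5) + 0) = (5*(9*0))*(-(-1)*I*√2*(-5) + 0) = (5*0)*((I*√2)*(-5) + 0) = 0*(-5*I*√2 + 0) = 0*(-5*I*√2) = 0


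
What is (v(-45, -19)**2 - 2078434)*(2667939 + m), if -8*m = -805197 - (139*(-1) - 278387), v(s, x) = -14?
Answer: -22725722688777/4 ≈ -5.6814e+12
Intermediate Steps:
m = 526671/8 (m = -(-805197 - (139*(-1) - 278387))/8 = -(-805197 - (-139 - 278387))/8 = -(-805197 - 1*(-278526))/8 = -(-805197 + 278526)/8 = -1/8*(-526671) = 526671/8 ≈ 65834.)
(v(-45, -19)**2 - 2078434)*(2667939 + m) = ((-14)**2 - 2078434)*(2667939 + 526671/8) = (196 - 2078434)*(21870183/8) = -2078238*21870183/8 = -22725722688777/4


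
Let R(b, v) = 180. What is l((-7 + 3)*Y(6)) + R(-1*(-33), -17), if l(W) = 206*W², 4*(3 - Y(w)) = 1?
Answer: 25106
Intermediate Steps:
Y(w) = 11/4 (Y(w) = 3 - ¼*1 = 3 - ¼ = 11/4)
l((-7 + 3)*Y(6)) + R(-1*(-33), -17) = 206*((-7 + 3)*(11/4))² + 180 = 206*(-4*11/4)² + 180 = 206*(-11)² + 180 = 206*121 + 180 = 24926 + 180 = 25106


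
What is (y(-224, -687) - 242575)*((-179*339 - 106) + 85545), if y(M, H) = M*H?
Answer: -2195712746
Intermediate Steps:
y(M, H) = H*M
(y(-224, -687) - 242575)*((-179*339 - 106) + 85545) = (-687*(-224) - 242575)*((-179*339 - 106) + 85545) = (153888 - 242575)*((-60681 - 106) + 85545) = -88687*(-60787 + 85545) = -88687*24758 = -2195712746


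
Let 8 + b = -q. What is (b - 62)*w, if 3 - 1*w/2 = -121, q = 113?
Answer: -45384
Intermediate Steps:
w = 248 (w = 6 - 2*(-121) = 6 + 242 = 248)
b = -121 (b = -8 - 1*113 = -8 - 113 = -121)
(b - 62)*w = (-121 - 62)*248 = -183*248 = -45384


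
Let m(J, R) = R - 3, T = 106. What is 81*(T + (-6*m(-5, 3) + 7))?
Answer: 9153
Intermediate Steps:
m(J, R) = -3 + R
81*(T + (-6*m(-5, 3) + 7)) = 81*(106 + (-6*(-3 + 3) + 7)) = 81*(106 + (-6*0 + 7)) = 81*(106 + (0 + 7)) = 81*(106 + 7) = 81*113 = 9153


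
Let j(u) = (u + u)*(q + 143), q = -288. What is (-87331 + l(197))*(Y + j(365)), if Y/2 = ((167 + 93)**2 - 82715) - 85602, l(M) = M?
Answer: 26774884056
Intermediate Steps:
j(u) = -290*u (j(u) = (u + u)*(-288 + 143) = (2*u)*(-145) = -290*u)
Y = -201434 (Y = 2*(((167 + 93)**2 - 82715) - 85602) = 2*((260**2 - 82715) - 85602) = 2*((67600 - 82715) - 85602) = 2*(-15115 - 85602) = 2*(-100717) = -201434)
(-87331 + l(197))*(Y + j(365)) = (-87331 + 197)*(-201434 - 290*365) = -87134*(-201434 - 105850) = -87134*(-307284) = 26774884056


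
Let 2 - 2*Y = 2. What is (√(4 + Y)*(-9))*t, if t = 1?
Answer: -18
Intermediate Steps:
Y = 0 (Y = 1 - ½*2 = 1 - 1 = 0)
(√(4 + Y)*(-9))*t = (√(4 + 0)*(-9))*1 = (√4*(-9))*1 = (2*(-9))*1 = -18*1 = -18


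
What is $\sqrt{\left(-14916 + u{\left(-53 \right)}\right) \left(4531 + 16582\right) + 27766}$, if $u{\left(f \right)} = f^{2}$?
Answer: $5 i \sqrt{10223493} \approx 15987.0 i$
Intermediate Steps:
$\sqrt{\left(-14916 + u{\left(-53 \right)}\right) \left(4531 + 16582\right) + 27766} = \sqrt{\left(-14916 + \left(-53\right)^{2}\right) \left(4531 + 16582\right) + 27766} = \sqrt{\left(-14916 + 2809\right) 21113 + 27766} = \sqrt{\left(-12107\right) 21113 + 27766} = \sqrt{-255615091 + 27766} = \sqrt{-255587325} = 5 i \sqrt{10223493}$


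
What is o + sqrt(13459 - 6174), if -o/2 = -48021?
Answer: 96042 + sqrt(7285) ≈ 96127.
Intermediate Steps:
o = 96042 (o = -2*(-48021) = 96042)
o + sqrt(13459 - 6174) = 96042 + sqrt(13459 - 6174) = 96042 + sqrt(7285)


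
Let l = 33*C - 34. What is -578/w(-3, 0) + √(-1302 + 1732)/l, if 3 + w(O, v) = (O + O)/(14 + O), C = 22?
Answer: 6358/39 + √430/692 ≈ 163.06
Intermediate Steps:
l = 692 (l = 33*22 - 34 = 726 - 34 = 692)
w(O, v) = -3 + 2*O/(14 + O) (w(O, v) = -3 + (O + O)/(14 + O) = -3 + (2*O)/(14 + O) = -3 + 2*O/(14 + O))
-578/w(-3, 0) + √(-1302 + 1732)/l = -578*(14 - 3)/(-42 - 1*(-3)) + √(-1302 + 1732)/692 = -578*11/(-42 + 3) + √430*(1/692) = -578/((1/11)*(-39)) + √430/692 = -578/(-39/11) + √430/692 = -578*(-11/39) + √430/692 = 6358/39 + √430/692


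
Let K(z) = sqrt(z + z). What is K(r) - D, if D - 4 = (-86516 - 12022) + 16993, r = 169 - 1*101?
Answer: 81541 + 2*sqrt(34) ≈ 81553.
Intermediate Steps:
r = 68 (r = 169 - 101 = 68)
K(z) = sqrt(2)*sqrt(z) (K(z) = sqrt(2*z) = sqrt(2)*sqrt(z))
D = -81541 (D = 4 + ((-86516 - 12022) + 16993) = 4 + (-98538 + 16993) = 4 - 81545 = -81541)
K(r) - D = sqrt(2)*sqrt(68) - 1*(-81541) = sqrt(2)*(2*sqrt(17)) + 81541 = 2*sqrt(34) + 81541 = 81541 + 2*sqrt(34)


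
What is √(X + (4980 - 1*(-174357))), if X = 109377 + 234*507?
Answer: 2*√101838 ≈ 638.24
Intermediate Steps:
X = 228015 (X = 109377 + 118638 = 228015)
√(X + (4980 - 1*(-174357))) = √(228015 + (4980 - 1*(-174357))) = √(228015 + (4980 + 174357)) = √(228015 + 179337) = √407352 = 2*√101838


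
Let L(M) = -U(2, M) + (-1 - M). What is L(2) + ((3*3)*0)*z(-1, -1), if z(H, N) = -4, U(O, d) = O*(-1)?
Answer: -1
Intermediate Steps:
U(O, d) = -O
L(M) = 1 - M (L(M) = -(-1)*2 + (-1 - M) = -1*(-2) + (-1 - M) = 2 + (-1 - M) = 1 - M)
L(2) + ((3*3)*0)*z(-1, -1) = (1 - 1*2) + ((3*3)*0)*(-4) = (1 - 2) + (9*0)*(-4) = -1 + 0*(-4) = -1 + 0 = -1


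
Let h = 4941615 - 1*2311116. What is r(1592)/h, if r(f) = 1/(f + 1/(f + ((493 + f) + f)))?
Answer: 5269/22065280606251 ≈ 2.3879e-10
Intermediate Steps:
r(f) = 1/(f + 1/(493 + 3*f)) (r(f) = 1/(f + 1/(f + (493 + 2*f))) = 1/(f + 1/(493 + 3*f)))
h = 2630499 (h = 4941615 - 2311116 = 2630499)
r(1592)/h = ((493 + 3*1592)/(1 + 3*1592² + 493*1592))/2630499 = ((493 + 4776)/(1 + 3*2534464 + 784856))*(1/2630499) = (5269/(1 + 7603392 + 784856))*(1/2630499) = (5269/8388249)*(1/2630499) = 5269/22065280606251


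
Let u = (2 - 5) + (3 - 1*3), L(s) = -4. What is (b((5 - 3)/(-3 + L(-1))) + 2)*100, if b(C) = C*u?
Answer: 2000/7 ≈ 285.71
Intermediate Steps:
u = -3 (u = -3 + (3 - 3) = -3 + 0 = -3)
b(C) = -3*C (b(C) = C*(-3) = -3*C)
(b((5 - 3)/(-3 + L(-1))) + 2)*100 = (-3*(5 - 3)/(-3 - 4) + 2)*100 = (-6/(-7) + 2)*100 = (-6*(-1)/7 + 2)*100 = (-3*(-2/7) + 2)*100 = (6/7 + 2)*100 = (20/7)*100 = 2000/7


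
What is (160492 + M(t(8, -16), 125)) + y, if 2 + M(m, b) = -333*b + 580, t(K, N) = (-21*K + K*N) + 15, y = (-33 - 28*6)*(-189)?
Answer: 157434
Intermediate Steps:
y = 37989 (y = (-33 - 168)*(-189) = -201*(-189) = 37989)
t(K, N) = 15 - 21*K + K*N
M(m, b) = 578 - 333*b (M(m, b) = -2 + (-333*b + 580) = -2 + (580 - 333*b) = 578 - 333*b)
(160492 + M(t(8, -16), 125)) + y = (160492 + (578 - 333*125)) + 37989 = (160492 + (578 - 41625)) + 37989 = (160492 - 41047) + 37989 = 119445 + 37989 = 157434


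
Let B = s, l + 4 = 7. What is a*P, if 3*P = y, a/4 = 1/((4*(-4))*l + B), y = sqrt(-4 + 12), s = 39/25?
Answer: -200*sqrt(2)/3483 ≈ -0.081207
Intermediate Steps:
l = 3 (l = -4 + 7 = 3)
s = 39/25 (s = 39*(1/25) = 39/25 ≈ 1.5600)
B = 39/25 ≈ 1.5600
y = 2*sqrt(2) (y = sqrt(8) = 2*sqrt(2) ≈ 2.8284)
a = -100/1161 (a = 4/((4*(-4))*3 + 39/25) = 4/(-16*3 + 39/25) = 4/(-48 + 39/25) = 4/(-1161/25) = 4*(-25/1161) = -100/1161 ≈ -0.086133)
P = 2*sqrt(2)/3 (P = (2*sqrt(2))/3 = 2*sqrt(2)/3 ≈ 0.94281)
a*P = -200*sqrt(2)/3483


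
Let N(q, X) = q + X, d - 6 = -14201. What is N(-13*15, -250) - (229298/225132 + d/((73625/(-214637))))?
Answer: -69331883223013/1657534350 ≈ -41828.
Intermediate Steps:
d = -14195 (d = 6 - 14201 = -14195)
N(q, X) = X + q
N(-13*15, -250) - (229298/225132 + d/((73625/(-214637)))) = (-250 - 13*15) - (229298/225132 - 14195/(73625/(-214637))) = (-250 - 195) - (229298*(1/225132) - 14195/(73625*(-1/214637))) = -445 - (114649/112566 - 14195/(-73625/214637)) = -445 - (114649/112566 - 14195*(-214637/73625)) = -445 - (114649/112566 + 609354443/14725) = -445 - 1*68594280437263/1657534350 = -445 - 68594280437263/1657534350 = -69331883223013/1657534350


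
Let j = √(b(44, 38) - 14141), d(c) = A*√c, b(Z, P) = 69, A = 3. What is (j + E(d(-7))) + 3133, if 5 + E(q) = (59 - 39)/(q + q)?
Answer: 3128 + 2*I*√3518 - 10*I*√7/21 ≈ 3128.0 + 117.37*I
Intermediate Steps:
d(c) = 3*√c
E(q) = -5 + 10/q (E(q) = -5 + (59 - 39)/(q + q) = -5 + 20/((2*q)) = -5 + 20*(1/(2*q)) = -5 + 10/q)
j = 2*I*√3518 (j = √(69 - 14141) = √(-14072) = 2*I*√3518 ≈ 118.63*I)
(j + E(d(-7))) + 3133 = (2*I*√3518 + (-5 + 10/((3*√(-7))))) + 3133 = (2*I*√3518 + (-5 + 10/((3*(I*√7))))) + 3133 = (2*I*√3518 + (-5 + 10/((3*I*√7)))) + 3133 = (2*I*√3518 + (-5 + 10*(-I*√7/21))) + 3133 = (2*I*√3518 + (-5 - 10*I*√7/21)) + 3133 = (-5 + 2*I*√3518 - 10*I*√7/21) + 3133 = 3128 + 2*I*√3518 - 10*I*√7/21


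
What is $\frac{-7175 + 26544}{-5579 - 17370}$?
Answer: $- \frac{19369}{22949} \approx -0.844$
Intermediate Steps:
$\frac{-7175 + 26544}{-5579 - 17370} = \frac{19369}{-22949} = 19369 \left(- \frac{1}{22949}\right) = - \frac{19369}{22949}$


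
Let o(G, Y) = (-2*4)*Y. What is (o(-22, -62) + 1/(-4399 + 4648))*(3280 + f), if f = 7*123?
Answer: 511434205/249 ≈ 2.0540e+6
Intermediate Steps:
o(G, Y) = -8*Y
f = 861
(o(-22, -62) + 1/(-4399 + 4648))*(3280 + f) = (-8*(-62) + 1/(-4399 + 4648))*(3280 + 861) = (496 + 1/249)*4141 = (123505/249)*4141 = 511434205/249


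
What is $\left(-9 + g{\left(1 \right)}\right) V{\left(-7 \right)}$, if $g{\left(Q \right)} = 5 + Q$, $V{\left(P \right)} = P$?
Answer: $21$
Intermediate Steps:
$\left(-9 + g{\left(1 \right)}\right) V{\left(-7 \right)} = \left(-9 + \left(5 + 1\right)\right) \left(-7\right) = \left(-9 + 6\right) \left(-7\right) = \left(-3\right) \left(-7\right) = 21$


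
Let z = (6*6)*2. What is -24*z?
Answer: -1728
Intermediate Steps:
z = 72 (z = 36*2 = 72)
-24*z = -24*72 = -1728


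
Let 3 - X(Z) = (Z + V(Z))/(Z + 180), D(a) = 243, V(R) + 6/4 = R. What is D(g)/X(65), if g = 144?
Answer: 119070/1213 ≈ 98.162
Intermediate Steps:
V(R) = -3/2 + R
X(Z) = 3 - (-3/2 + 2*Z)/(180 + Z) (X(Z) = 3 - (Z + (-3/2 + Z))/(Z + 180) = 3 - (-3/2 + 2*Z)/(180 + Z))
D(g)/X(65) = 243/(((1083/2 + 65)/(180 + 65))) = 243/(((1213/2)/245)) = 243/(((1/245)*(1213/2))) = 243/(1213/490) = 243*(490/1213) = 119070/1213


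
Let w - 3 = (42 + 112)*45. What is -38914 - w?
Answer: -45847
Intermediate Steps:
w = 6933 (w = 3 + (42 + 112)*45 = 3 + 154*45 = 3 + 6930 = 6933)
-38914 - w = -38914 - 1*6933 = -38914 - 6933 = -45847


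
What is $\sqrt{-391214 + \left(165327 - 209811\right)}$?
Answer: $i \sqrt{435698} \approx 660.07 i$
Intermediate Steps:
$\sqrt{-391214 + \left(165327 - 209811\right)} = \sqrt{-391214 - 44484} = \sqrt{-435698} = i \sqrt{435698}$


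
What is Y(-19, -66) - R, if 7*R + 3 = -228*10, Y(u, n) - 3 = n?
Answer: 1842/7 ≈ 263.14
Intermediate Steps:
Y(u, n) = 3 + n
R = -2283/7 (R = -3/7 + (-228*10)/7 = -3/7 + (1/7)*(-2280) = -3/7 - 2280/7 = -2283/7 ≈ -326.14)
Y(-19, -66) - R = (3 - 66) - 1*(-2283/7) = -63 + 2283/7 = 1842/7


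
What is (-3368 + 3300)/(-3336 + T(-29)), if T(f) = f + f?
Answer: 34/1697 ≈ 0.020035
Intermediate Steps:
T(f) = 2*f
(-3368 + 3300)/(-3336 + T(-29)) = (-3368 + 3300)/(-3336 + 2*(-29)) = -68/(-3336 - 58) = -68/(-3394) = -68*(-1/3394) = 34/1697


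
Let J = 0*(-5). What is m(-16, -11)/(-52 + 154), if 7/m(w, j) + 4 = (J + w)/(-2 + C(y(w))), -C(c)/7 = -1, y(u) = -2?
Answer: -35/3672 ≈ -0.0095316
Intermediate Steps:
C(c) = 7 (C(c) = -7*(-1) = 7)
J = 0
m(w, j) = 7/(-4 + w/5) (m(w, j) = 7/(-4 + (0 + w)/(-2 + 7)) = 7/(-4 + w/5))
m(-16, -11)/(-52 + 154) = (35/(-20 - 16))/(-52 + 154) = (35/(-36))/102 = (35*(-1/36))*(1/102) = -35/36*1/102 = -35/3672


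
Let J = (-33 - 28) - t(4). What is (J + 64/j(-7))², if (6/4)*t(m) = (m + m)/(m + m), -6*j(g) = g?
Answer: 20449/441 ≈ 46.370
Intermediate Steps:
j(g) = -g/6
t(m) = ⅔ (t(m) = 2*((m + m)/(m + m))/3 = 2*((2*m)/((2*m)))/3 = 2*((2*m)*(1/(2*m)))/3 = (⅔)*1 = ⅔)
J = -185/3 (J = (-33 - 28) - 1*⅔ = -61 - ⅔ = -185/3 ≈ -61.667)
(J + 64/j(-7))² = (-185/3 + 64/((-⅙*(-7))))² = (-185/3 + 64/(7/6))² = (-185/3 + 64*(6/7))² = (-185/3 + 384/7)² = (-143/21)² = 20449/441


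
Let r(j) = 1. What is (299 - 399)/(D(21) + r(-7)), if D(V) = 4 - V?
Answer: 25/4 ≈ 6.2500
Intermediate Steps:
(299 - 399)/(D(21) + r(-7)) = (299 - 399)/((4 - 1*21) + 1) = -100/((4 - 21) + 1) = -100/(-17 + 1) = -100/(-16) = -100*(-1/16) = 25/4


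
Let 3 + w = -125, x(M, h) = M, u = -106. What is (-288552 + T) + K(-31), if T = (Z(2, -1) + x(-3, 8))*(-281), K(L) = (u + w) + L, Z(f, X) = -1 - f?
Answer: -287131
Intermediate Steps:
w = -128 (w = -3 - 125 = -128)
K(L) = -234 + L (K(L) = (-106 - 128) + L = -234 + L)
T = 1686 (T = ((-1 - 1*2) - 3)*(-281) = ((-1 - 2) - 3)*(-281) = (-3 - 3)*(-281) = -6*(-281) = 1686)
(-288552 + T) + K(-31) = (-288552 + 1686) + (-234 - 31) = -286866 - 265 = -287131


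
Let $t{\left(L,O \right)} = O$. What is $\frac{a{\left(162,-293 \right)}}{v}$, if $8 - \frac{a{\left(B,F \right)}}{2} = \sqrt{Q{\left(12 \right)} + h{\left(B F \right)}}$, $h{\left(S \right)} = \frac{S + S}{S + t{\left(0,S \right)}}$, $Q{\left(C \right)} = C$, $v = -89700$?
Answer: $- \frac{4}{22425} + \frac{\sqrt{13}}{44850} \approx -9.7981 \cdot 10^{-5}$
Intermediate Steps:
$h{\left(S \right)} = 1$ ($h{\left(S \right)} = \frac{S + S}{S + S} = \frac{2 S}{2 S} = 2 S \frac{1}{2 S} = 1$)
$a{\left(B,F \right)} = 16 - 2 \sqrt{13}$ ($a{\left(B,F \right)} = 16 - 2 \sqrt{12 + 1} = 16 - 2 \sqrt{13}$)
$\frac{a{\left(162,-293 \right)}}{v} = \frac{16 - 2 \sqrt{13}}{-89700} = \left(16 - 2 \sqrt{13}\right) \left(- \frac{1}{89700}\right) = - \frac{4}{22425} + \frac{\sqrt{13}}{44850}$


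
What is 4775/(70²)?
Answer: 191/196 ≈ 0.97449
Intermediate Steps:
4775/(70²) = 4775/4900 = 4775*(1/4900) = 191/196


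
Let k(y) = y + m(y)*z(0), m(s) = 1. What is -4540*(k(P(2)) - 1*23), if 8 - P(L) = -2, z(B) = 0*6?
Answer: 59020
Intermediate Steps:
z(B) = 0
P(L) = 10 (P(L) = 8 - 1*(-2) = 8 + 2 = 10)
k(y) = y (k(y) = y + 1*0 = y + 0 = y)
-4540*(k(P(2)) - 1*23) = -4540*(10 - 1*23) = -4540*(10 - 23) = -4540*(-13) = 59020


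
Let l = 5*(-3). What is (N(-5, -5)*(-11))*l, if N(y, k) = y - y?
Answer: 0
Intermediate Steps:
N(y, k) = 0
l = -15
(N(-5, -5)*(-11))*l = (0*(-11))*(-15) = 0*(-15) = 0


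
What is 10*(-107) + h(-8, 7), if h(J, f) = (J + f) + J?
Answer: -1079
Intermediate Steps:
h(J, f) = f + 2*J
10*(-107) + h(-8, 7) = 10*(-107) + (7 + 2*(-8)) = -1070 + (7 - 16) = -1070 - 9 = -1079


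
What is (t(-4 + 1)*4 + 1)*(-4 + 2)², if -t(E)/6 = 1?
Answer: -92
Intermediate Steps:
t(E) = -6 (t(E) = -6*1 = -6)
(t(-4 + 1)*4 + 1)*(-4 + 2)² = (-6*4 + 1)*(-4 + 2)² = (-24 + 1)*(-2)² = -23*4 = -92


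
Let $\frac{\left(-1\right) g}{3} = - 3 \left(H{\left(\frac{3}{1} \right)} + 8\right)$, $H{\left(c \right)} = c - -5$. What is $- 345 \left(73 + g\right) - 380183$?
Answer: $-455048$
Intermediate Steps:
$H{\left(c \right)} = 5 + c$ ($H{\left(c \right)} = c + 5 = 5 + c$)
$g = 144$ ($g = - 3 \left(- 3 \left(\left(5 + \frac{3}{1}\right) + 8\right)\right) = - 3 \left(- 3 \left(\left(5 + 3 \cdot 1\right) + 8\right)\right) = - 3 \left(- 3 \left(\left(5 + 3\right) + 8\right)\right) = - 3 \left(- 3 \left(8 + 8\right)\right) = - 3 \left(\left(-3\right) 16\right) = \left(-3\right) \left(-48\right) = 144$)
$- 345 \left(73 + g\right) - 380183 = - 345 \left(73 + 144\right) - 380183 = \left(-345\right) 217 - 380183 = -74865 - 380183 = -455048$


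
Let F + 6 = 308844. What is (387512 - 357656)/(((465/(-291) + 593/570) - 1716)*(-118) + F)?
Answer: 825369120/14137426181 ≈ 0.058382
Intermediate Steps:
F = 308838 (F = -6 + 308844 = 308838)
(387512 - 357656)/(((465/(-291) + 593/570) - 1716)*(-118) + F) = (387512 - 357656)/(((465/(-291) + 593/570) - 1716)*(-118) + 308838) = 29856/(((465*(-1/291) + 593*(1/570)) - 1716)*(-118) + 308838) = 29856/(((-155/97 + 593/570) - 1716)*(-118) + 308838) = 29856/((-30829/55290 - 1716)*(-118) + 308838) = 29856/(-94908469/55290*(-118) + 308838) = 29856/(5599599671/27645 + 308838) = 29856/(14137426181/27645) = 29856*(27645/14137426181) = 825369120/14137426181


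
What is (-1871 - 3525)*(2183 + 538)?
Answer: -14682516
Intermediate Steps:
(-1871 - 3525)*(2183 + 538) = -5396*2721 = -14682516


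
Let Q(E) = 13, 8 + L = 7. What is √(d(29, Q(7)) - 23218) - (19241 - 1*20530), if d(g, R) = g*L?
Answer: 1289 + 9*I*√287 ≈ 1289.0 + 152.47*I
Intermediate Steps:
L = -1 (L = -8 + 7 = -1)
d(g, R) = -g (d(g, R) = g*(-1) = -g)
√(d(29, Q(7)) - 23218) - (19241 - 1*20530) = √(-1*29 - 23218) - (19241 - 1*20530) = √(-29 - 23218) - (19241 - 20530) = √(-23247) - 1*(-1289) = 9*I*√287 + 1289 = 1289 + 9*I*√287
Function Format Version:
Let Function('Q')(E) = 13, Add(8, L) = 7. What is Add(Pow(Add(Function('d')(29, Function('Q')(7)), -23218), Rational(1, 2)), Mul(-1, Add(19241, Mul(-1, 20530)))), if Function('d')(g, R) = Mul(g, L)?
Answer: Add(1289, Mul(9, I, Pow(287, Rational(1, 2)))) ≈ Add(1289.0, Mul(152.47, I))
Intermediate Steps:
L = -1 (L = Add(-8, 7) = -1)
Function('d')(g, R) = Mul(-1, g) (Function('d')(g, R) = Mul(g, -1) = Mul(-1, g))
Add(Pow(Add(Function('d')(29, Function('Q')(7)), -23218), Rational(1, 2)), Mul(-1, Add(19241, Mul(-1, 20530)))) = Add(Pow(Add(Mul(-1, 29), -23218), Rational(1, 2)), Mul(-1, Add(19241, Mul(-1, 20530)))) = Add(Pow(Add(-29, -23218), Rational(1, 2)), Mul(-1, Add(19241, -20530))) = Add(Pow(-23247, Rational(1, 2)), Mul(-1, -1289)) = Add(Mul(9, I, Pow(287, Rational(1, 2))), 1289) = Add(1289, Mul(9, I, Pow(287, Rational(1, 2))))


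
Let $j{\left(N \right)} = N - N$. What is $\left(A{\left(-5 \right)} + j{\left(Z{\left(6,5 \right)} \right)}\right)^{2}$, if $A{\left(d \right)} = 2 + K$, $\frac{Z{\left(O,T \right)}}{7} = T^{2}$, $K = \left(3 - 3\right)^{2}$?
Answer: $4$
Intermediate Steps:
$K = 0$ ($K = 0^{2} = 0$)
$Z{\left(O,T \right)} = 7 T^{2}$
$A{\left(d \right)} = 2$ ($A{\left(d \right)} = 2 + 0 = 2$)
$j{\left(N \right)} = 0$
$\left(A{\left(-5 \right)} + j{\left(Z{\left(6,5 \right)} \right)}\right)^{2} = \left(2 + 0\right)^{2} = 2^{2} = 4$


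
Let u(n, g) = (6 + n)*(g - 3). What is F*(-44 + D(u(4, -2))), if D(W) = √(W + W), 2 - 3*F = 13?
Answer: 484/3 - 110*I/3 ≈ 161.33 - 36.667*I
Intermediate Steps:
F = -11/3 (F = ⅔ - ⅓*13 = ⅔ - 13/3 = -11/3 ≈ -3.6667)
u(n, g) = (-3 + g)*(6 + n) (u(n, g) = (6 + n)*(-3 + g) = (-3 + g)*(6 + n))
D(W) = √2*√W (D(W) = √(2*W) = √2*√W)
F*(-44 + D(u(4, -2))) = -11*(-44 + √2*√(-18 - 3*4 + 6*(-2) - 2*4))/3 = -11*(-44 + √2*√(-18 - 12 - 12 - 8))/3 = -11*(-44 + √2*√(-50))/3 = -11*(-44 + √2*(5*I*√2))/3 = -11*(-44 + 10*I)/3 = 484/3 - 110*I/3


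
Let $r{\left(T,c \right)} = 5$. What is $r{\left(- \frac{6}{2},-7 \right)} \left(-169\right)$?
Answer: $-845$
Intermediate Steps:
$r{\left(- \frac{6}{2},-7 \right)} \left(-169\right) = 5 \left(-169\right) = -845$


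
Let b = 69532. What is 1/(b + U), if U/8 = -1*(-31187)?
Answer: 1/319028 ≈ 3.1345e-6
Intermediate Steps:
U = 249496 (U = 8*(-1*(-31187)) = 8*31187 = 249496)
1/(b + U) = 1/(69532 + 249496) = 1/319028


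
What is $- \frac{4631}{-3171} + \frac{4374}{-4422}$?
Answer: $\frac{1101388}{2337027} \approx 0.47128$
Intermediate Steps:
$- \frac{4631}{-3171} + \frac{4374}{-4422} = \left(-4631\right) \left(- \frac{1}{3171}\right) + 4374 \left(- \frac{1}{4422}\right) = \frac{4631}{3171} - \frac{729}{737} = \frac{1101388}{2337027}$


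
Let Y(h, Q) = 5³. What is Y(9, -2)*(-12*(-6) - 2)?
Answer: 8750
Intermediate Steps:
Y(h, Q) = 125
Y(9, -2)*(-12*(-6) - 2) = 125*(-12*(-6) - 2) = 125*(72 - 2) = 125*70 = 8750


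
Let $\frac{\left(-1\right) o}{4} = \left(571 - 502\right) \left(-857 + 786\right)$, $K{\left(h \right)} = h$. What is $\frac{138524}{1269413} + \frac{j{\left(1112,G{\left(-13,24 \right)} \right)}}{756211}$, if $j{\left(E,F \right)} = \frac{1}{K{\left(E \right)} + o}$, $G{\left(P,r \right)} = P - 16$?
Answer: $\frac{2169232840324725}{19878521887353244} \approx 0.10912$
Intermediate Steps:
$G{\left(P,r \right)} = -16 + P$ ($G{\left(P,r \right)} = P - 16 = -16 + P$)
$o = 19596$ ($o = - 4 \left(571 - 502\right) \left(-857 + 786\right) = - 4 \cdot 69 \left(-71\right) = \left(-4\right) \left(-4899\right) = 19596$)
$j{\left(E,F \right)} = \frac{1}{19596 + E}$ ($j{\left(E,F \right)} = \frac{1}{E + 19596} = \frac{1}{19596 + E}$)
$\frac{138524}{1269413} + \frac{j{\left(1112,G{\left(-13,24 \right)} \right)}}{756211} = \frac{138524}{1269413} + \frac{1}{\left(19596 + 1112\right) 756211} = 138524 \cdot \frac{1}{1269413} + \frac{1}{20708} \cdot \frac{1}{756211} = \frac{138524}{1269413} + \frac{1}{20708} \cdot \frac{1}{756211} = \frac{138524}{1269413} + \frac{1}{15659617388} = \frac{2169232840324725}{19878521887353244}$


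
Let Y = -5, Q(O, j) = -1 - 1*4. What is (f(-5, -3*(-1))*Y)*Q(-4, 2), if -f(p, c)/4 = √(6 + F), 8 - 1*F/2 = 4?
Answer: -100*√14 ≈ -374.17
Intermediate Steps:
F = 8 (F = 16 - 2*4 = 16 - 8 = 8)
f(p, c) = -4*√14 (f(p, c) = -4*√(6 + 8) = -4*√14)
Q(O, j) = -5 (Q(O, j) = -1 - 4 = -5)
(f(-5, -3*(-1))*Y)*Q(-4, 2) = (-4*√14*(-5))*(-5) = (20*√14)*(-5) = -100*√14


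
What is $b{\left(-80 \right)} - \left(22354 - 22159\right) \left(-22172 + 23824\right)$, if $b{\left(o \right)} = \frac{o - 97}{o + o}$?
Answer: $- \frac{51542223}{160} \approx -3.2214 \cdot 10^{5}$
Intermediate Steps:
$b{\left(o \right)} = \frac{-97 + o}{2 o}$
$b{\left(-80 \right)} - \left(22354 - 22159\right) \left(-22172 + 23824\right) = \frac{-97 - 80}{2 \left(-80\right)} - \left(22354 - 22159\right) \left(-22172 + 23824\right) = \frac{1}{2} \left(- \frac{1}{80}\right) \left(-177\right) - 195 \cdot 1652 = \frac{177}{160} - 322140 = - \frac{51542223}{160}$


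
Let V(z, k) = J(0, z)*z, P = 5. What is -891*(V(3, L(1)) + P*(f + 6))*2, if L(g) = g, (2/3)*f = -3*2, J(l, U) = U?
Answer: 10692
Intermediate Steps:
f = -9 (f = 3*(-3*2)/2 = (3/2)*(-6) = -9)
V(z, k) = z² (V(z, k) = z*z = z²)
-891*(V(3, L(1)) + P*(f + 6))*2 = -891*(3² + 5*(-9 + 6))*2 = -891*(9 + 5*(-3))*2 = -891*(9 - 15)*2 = -(-5346)*2 = -891*(-12) = 10692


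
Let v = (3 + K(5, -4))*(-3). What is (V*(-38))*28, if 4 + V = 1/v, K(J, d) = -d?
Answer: 12920/3 ≈ 4306.7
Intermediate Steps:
v = -21 (v = (3 - 1*(-4))*(-3) = (3 + 4)*(-3) = 7*(-3) = -21)
V = -85/21 (V = -4 + 1/(-21) = -4 - 1/21 = -85/21 ≈ -4.0476)
(V*(-38))*28 = -85/21*(-38)*28 = (3230/21)*28 = 12920/3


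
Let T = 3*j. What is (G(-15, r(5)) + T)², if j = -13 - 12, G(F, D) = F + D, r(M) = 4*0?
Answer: 8100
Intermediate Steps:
r(M) = 0
G(F, D) = D + F
j = -25
T = -75 (T = 3*(-25) = -75)
(G(-15, r(5)) + T)² = ((0 - 15) - 75)² = (-15 - 75)² = (-90)² = 8100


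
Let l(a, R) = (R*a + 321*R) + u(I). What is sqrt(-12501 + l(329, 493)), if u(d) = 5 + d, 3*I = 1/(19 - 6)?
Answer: sqrt(468398073)/39 ≈ 554.94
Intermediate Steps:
I = 1/39 (I = 1/(3*(19 - 6)) = (1/3)/13 = (1/3)*(1/13) = 1/39 ≈ 0.025641)
l(a, R) = 196/39 + 321*R + R*a (l(a, R) = (R*a + 321*R) + (5 + 1/39) = (321*R + R*a) + 196/39 = 196/39 + 321*R + R*a)
sqrt(-12501 + l(329, 493)) = sqrt(-12501 + (196/39 + 321*493 + 493*329)) = sqrt(-12501 + (196/39 + 158253 + 162197)) = sqrt(-12501 + 12497746/39) = sqrt(12010207/39) = sqrt(468398073)/39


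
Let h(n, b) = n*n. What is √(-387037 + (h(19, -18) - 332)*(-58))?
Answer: 9*I*√4799 ≈ 623.47*I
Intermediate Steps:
h(n, b) = n²
√(-387037 + (h(19, -18) - 332)*(-58)) = √(-387037 + (19² - 332)*(-58)) = √(-387037 + (361 - 332)*(-58)) = √(-387037 + 29*(-58)) = √(-387037 - 1682) = √(-388719) = 9*I*√4799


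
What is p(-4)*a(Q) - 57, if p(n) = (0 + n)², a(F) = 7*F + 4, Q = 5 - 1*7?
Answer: -217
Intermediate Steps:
Q = -2 (Q = 5 - 7 = -2)
a(F) = 4 + 7*F
p(n) = n²
p(-4)*a(Q) - 57 = (-4)²*(4 + 7*(-2)) - 57 = 16*(4 - 14) - 57 = 16*(-10) - 57 = -160 - 57 = -217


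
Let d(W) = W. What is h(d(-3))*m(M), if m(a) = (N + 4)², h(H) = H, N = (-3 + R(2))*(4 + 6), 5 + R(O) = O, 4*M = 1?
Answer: -9408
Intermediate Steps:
M = ¼ (M = (¼)*1 = ¼ ≈ 0.25000)
R(O) = -5 + O
N = -60 (N = (-3 + (-5 + 2))*(4 + 6) = (-3 - 3)*10 = -6*10 = -60)
m(a) = 3136 (m(a) = (-60 + 4)² = (-56)² = 3136)
h(d(-3))*m(M) = -3*3136 = -9408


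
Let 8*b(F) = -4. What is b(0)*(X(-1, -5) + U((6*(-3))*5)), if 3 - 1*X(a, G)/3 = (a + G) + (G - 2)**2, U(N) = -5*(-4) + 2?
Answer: 49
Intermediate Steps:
b(F) = -1/2 (b(F) = (1/8)*(-4) = -1/2)
U(N) = 22 (U(N) = 20 + 2 = 22)
X(a, G) = 9 - 3*G - 3*a - 3*(-2 + G)**2 (X(a, G) = 9 - 3*((a + G) + (G - 2)**2) = 9 - 3*((G + a) + (-2 + G)**2) = 9 - 3*(G + a + (-2 + G)**2) = 9 + (-3*G - 3*a - 3*(-2 + G)**2) = 9 - 3*G - 3*a - 3*(-2 + G)**2)
b(0)*(X(-1, -5) + U((6*(-3))*5)) = -((9 - 3*(-5) - 3*(-1) - 3*(-2 - 5)**2) + 22)/2 = -((9 + 15 + 3 - 3*(-7)**2) + 22)/2 = -((9 + 15 + 3 - 3*49) + 22)/2 = -((9 + 15 + 3 - 147) + 22)/2 = -(-120 + 22)/2 = -1/2*(-98) = 49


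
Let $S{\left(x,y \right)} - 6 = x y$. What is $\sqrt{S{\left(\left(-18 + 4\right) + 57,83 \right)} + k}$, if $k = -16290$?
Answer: $i \sqrt{12715} \approx 112.76 i$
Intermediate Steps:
$S{\left(x,y \right)} = 6 + x y$
$\sqrt{S{\left(\left(-18 + 4\right) + 57,83 \right)} + k} = \sqrt{\left(6 + \left(\left(-18 + 4\right) + 57\right) 83\right) - 16290} = \sqrt{\left(6 + \left(-14 + 57\right) 83\right) - 16290} = \sqrt{\left(6 + 43 \cdot 83\right) - 16290} = \sqrt{\left(6 + 3569\right) - 16290} = \sqrt{3575 - 16290} = \sqrt{-12715} = i \sqrt{12715}$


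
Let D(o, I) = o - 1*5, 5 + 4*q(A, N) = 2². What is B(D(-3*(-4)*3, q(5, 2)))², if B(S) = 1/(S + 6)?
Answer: 1/1369 ≈ 0.00073046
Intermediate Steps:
q(A, N) = -¼ (q(A, N) = -5/4 + (¼)*2² = -5/4 + (¼)*4 = -5/4 + 1 = -¼)
D(o, I) = -5 + o (D(o, I) = o - 5 = -5 + o)
B(S) = 1/(6 + S)
B(D(-3*(-4)*3, q(5, 2)))² = (1/(6 + (-5 - 3*(-4)*3)))² = (1/(6 + (-5 + 12*3)))² = (1/(6 + (-5 + 36)))² = (1/(6 + 31))² = (1/37)² = 1/1369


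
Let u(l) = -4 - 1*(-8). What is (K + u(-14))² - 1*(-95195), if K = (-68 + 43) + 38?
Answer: 95484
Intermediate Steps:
u(l) = 4 (u(l) = -4 + 8 = 4)
K = 13 (K = -25 + 38 = 13)
(K + u(-14))² - 1*(-95195) = (13 + 4)² - 1*(-95195) = 17² + 95195 = 289 + 95195 = 95484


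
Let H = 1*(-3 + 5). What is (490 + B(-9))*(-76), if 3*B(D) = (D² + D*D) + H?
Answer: -124184/3 ≈ -41395.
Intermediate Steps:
H = 2 (H = 1*2 = 2)
B(D) = ⅔ + 2*D²/3 (B(D) = ((D² + D*D) + 2)/3 = ((D² + D²) + 2)/3 = (2*D² + 2)/3 = (2 + 2*D²)/3 = ⅔ + 2*D²/3)
(490 + B(-9))*(-76) = (490 + (⅔ + (⅔)*(-9)²))*(-76) = (490 + (⅔ + (⅔)*81))*(-76) = (490 + (⅔ + 54))*(-76) = (490 + 164/3)*(-76) = (1634/3)*(-76) = -124184/3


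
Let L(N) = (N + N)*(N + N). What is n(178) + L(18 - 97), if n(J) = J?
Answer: 25142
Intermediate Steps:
L(N) = 4*N**2 (L(N) = (2*N)*(2*N) = 4*N**2)
n(178) + L(18 - 97) = 178 + 4*(18 - 97)**2 = 178 + 4*(-79)**2 = 178 + 4*6241 = 178 + 24964 = 25142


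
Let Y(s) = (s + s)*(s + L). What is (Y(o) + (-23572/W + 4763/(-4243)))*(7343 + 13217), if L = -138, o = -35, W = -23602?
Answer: 12466790313376400/50071643 ≈ 2.4898e+8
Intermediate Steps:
Y(s) = 2*s*(-138 + s) (Y(s) = (s + s)*(s - 138) = (2*s)*(-138 + s) = 2*s*(-138 + s))
(Y(o) + (-23572/W + 4763/(-4243)))*(7343 + 13217) = (2*(-35)*(-138 - 35) + (-23572/(-23602) + 4763/(-4243)))*(7343 + 13217) = (2*(-35)*(-173) + (-23572*(-1/23602) + 4763*(-1/4243)))*20560 = (12110 + (11786/11801 - 4763/4243))*20560 = (12110 - 6200165/50071643)*20560 = (606361396565/50071643)*20560 = 12466790313376400/50071643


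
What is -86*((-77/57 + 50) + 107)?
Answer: -762992/57 ≈ -13386.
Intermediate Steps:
-86*((-77/57 + 50) + 107) = -86*(2773/57 + 107) = -86*8872/57 = -762992/57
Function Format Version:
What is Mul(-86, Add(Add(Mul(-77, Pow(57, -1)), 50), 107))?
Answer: Rational(-762992, 57) ≈ -13386.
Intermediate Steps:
Mul(-86, Add(Add(Mul(-77, Pow(57, -1)), 50), 107)) = Mul(-86, Add(Add(Mul(-77, Rational(1, 57)), 50), 107)) = Mul(-86, Add(Add(Rational(-77, 57), 50), 107)) = Mul(-86, Add(Rational(2773, 57), 107)) = Mul(-86, Rational(8872, 57)) = Rational(-762992, 57)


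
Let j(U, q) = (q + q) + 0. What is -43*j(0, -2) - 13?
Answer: 159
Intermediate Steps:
j(U, q) = 2*q (j(U, q) = 2*q + 0 = 2*q)
-43*j(0, -2) - 13 = -86*(-2) - 13 = -43*(-4) - 13 = 172 - 13 = 159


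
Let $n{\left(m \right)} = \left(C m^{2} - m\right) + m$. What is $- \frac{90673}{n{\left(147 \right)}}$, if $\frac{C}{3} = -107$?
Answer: $\frac{90673}{6936489} \approx 0.013072$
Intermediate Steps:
$C = -321$ ($C = 3 \left(-107\right) = -321$)
$n{\left(m \right)} = - 321 m^{2}$ ($n{\left(m \right)} = \left(- 321 m^{2} - m\right) + m = \left(- m - 321 m^{2}\right) + m = - 321 m^{2}$)
$- \frac{90673}{n{\left(147 \right)}} = - \frac{90673}{\left(-321\right) 147^{2}} = - \frac{90673}{\left(-321\right) 21609} = - \frac{90673}{-6936489} = \left(-90673\right) \left(- \frac{1}{6936489}\right) = \frac{90673}{6936489}$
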